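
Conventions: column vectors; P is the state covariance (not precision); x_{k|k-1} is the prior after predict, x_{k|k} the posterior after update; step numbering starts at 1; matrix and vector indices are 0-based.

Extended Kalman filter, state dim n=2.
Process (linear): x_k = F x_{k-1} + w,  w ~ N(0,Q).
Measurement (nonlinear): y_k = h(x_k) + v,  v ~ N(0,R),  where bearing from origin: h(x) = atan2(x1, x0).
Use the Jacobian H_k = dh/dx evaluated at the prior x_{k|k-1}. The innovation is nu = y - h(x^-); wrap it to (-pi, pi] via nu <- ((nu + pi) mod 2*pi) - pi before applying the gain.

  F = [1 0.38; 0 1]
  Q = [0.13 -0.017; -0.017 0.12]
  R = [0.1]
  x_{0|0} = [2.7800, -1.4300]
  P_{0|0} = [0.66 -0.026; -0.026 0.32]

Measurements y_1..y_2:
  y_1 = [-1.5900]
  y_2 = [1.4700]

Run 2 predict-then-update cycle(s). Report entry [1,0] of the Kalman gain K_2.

step 1: x^-=[2.2366, -1.4300]  P^-=[0.8164 0.0786; 0.0786 0.4400]  H_jac=[0.2029 0.3174]  S=[0.1881]  K=[1.0136; 0.8274]  nu=[-1.0211]  x^+=[1.2016, -2.2748]  P^+=[0.6232 -0.0791; -0.0791 0.3113]
step 2: x^-=[0.3371, -2.2748]  P^-=[0.7381 0.0222; 0.0222 0.4313]  H_jac=[0.4301 0.0637]  S=[0.2395]  K=[1.3313; 0.1546]  nu=[2.8937]  x^+=[4.1895, -1.8275]  P^+=[0.3135 -0.0271; -0.0271 0.4255]

K[1,0] = 0.1546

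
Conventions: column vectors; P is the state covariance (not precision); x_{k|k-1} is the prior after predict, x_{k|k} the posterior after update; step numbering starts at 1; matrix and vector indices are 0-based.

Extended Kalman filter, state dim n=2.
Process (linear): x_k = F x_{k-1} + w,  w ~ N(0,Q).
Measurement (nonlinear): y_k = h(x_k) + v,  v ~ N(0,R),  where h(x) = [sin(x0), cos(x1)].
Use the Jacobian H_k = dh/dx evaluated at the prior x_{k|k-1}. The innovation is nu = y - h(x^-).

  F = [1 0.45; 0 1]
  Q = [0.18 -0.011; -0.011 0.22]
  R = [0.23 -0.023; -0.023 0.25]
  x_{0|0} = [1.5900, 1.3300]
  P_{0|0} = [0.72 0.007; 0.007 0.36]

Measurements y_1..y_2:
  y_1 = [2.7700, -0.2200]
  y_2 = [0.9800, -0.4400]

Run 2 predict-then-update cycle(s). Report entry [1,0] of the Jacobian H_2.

H_jac[1,0] = 0.0000

step 1: x^-=[2.1885, 1.3300]  P^-=[0.9792 0.1580; 0.1580 0.5800]  H_jac=[-0.5792 0.0000; 0.0000 -0.9711]  S=[0.5585 0.0659; 0.0659 0.7970]  K=[-1.0026 -0.1097; -0.0813 -0.7000]  nu=[1.9548, -0.4585]  x^+=[0.2789, 1.4920]  P^+=[0.3938 0.0045; 0.0045 0.1783]
step 2: x^-=[0.9504, 1.4920]  P^-=[0.6139 0.0737; 0.0737 0.3983]  H_jac=[0.5814 0.0000; 0.0000 -0.9969]  S=[0.4375 -0.0657; -0.0657 0.6458]  K=[0.8111 -0.0312; 0.0057 -0.6142]  nu=[0.1664, -0.5187]  x^+=[1.1015, 1.8116]  P^+=[0.3221 0.0265; 0.0265 0.1542]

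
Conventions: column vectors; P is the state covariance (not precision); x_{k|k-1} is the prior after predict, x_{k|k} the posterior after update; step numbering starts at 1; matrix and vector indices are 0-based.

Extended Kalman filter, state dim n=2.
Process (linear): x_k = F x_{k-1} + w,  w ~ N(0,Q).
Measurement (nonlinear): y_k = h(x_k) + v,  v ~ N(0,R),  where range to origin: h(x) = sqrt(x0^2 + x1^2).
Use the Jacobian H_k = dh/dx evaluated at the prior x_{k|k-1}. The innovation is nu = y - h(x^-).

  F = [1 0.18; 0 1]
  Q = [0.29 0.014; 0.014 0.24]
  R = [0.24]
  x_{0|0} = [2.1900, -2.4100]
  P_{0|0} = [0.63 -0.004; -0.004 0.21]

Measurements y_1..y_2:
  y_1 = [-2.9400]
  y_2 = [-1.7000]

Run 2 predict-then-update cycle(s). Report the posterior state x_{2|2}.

x_post = [1.0102, 0.9799]

step 1: x^-=[1.7562, -2.4100]  P^-=[0.9254 0.0478; 0.0478 0.4500]  H_jac=[0.5889 -0.8082]  S=[0.8094]  K=[0.6256; -0.4146]  nu=[-5.9220]  x^+=[-1.9486, 0.0450]  P^+=[0.6086 0.2577; 0.2577 0.3109]
step 2: x^-=[-1.9405, 0.0450]  P^-=[1.0014 0.3277; 0.3277 0.5509]  H_jac=[-0.9997 0.0232]  S=[1.2260]  K=[-0.8104; -0.2568]  nu=[-3.6410]  x^+=[1.0102, 0.9799]  P^+=[0.1962 0.0725; 0.0725 0.4701]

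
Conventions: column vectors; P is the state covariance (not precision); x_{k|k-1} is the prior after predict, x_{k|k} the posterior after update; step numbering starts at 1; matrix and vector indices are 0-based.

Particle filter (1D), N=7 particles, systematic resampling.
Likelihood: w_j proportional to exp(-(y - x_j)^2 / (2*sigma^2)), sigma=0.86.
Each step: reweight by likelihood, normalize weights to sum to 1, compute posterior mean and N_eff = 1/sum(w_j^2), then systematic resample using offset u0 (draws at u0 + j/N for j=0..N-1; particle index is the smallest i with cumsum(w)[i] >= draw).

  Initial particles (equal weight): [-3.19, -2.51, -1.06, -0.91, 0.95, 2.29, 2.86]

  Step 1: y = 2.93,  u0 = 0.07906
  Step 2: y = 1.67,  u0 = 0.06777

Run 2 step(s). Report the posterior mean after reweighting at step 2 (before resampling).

step 1: w=[0.0000, 0.0000, 0.0000, 0.0000, 0.0387, 0.4153, 0.5460]  mean=2.5492  Neff=2.1184  idx=[5, 5, 5, 6, 6, 6, 6]
step 2: w=[0.2003, 0.2003, 0.2003, 0.0997, 0.0997, 0.0997, 0.0997]  mean=2.5174  Neff=6.2419  idx=[0, 1, 1, 2, 3, 4, 6]

post_mean = 2.5174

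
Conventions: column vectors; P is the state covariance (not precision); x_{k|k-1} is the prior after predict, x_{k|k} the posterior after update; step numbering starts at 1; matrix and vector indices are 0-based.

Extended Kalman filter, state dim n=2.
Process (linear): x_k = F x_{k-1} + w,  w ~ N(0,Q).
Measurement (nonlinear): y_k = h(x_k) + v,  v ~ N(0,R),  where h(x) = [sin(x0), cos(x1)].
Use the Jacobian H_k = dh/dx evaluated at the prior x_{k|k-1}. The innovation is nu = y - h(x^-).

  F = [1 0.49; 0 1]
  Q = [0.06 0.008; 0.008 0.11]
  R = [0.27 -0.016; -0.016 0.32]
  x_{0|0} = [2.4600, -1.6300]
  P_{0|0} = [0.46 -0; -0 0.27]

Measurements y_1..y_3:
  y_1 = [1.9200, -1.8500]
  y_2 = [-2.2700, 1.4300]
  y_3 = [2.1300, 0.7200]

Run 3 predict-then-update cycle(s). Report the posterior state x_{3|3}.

step 1: x^-=[1.6613, -1.6300]  P^-=[0.5848 0.1403; 0.1403 0.3800]  H_jac=[-0.0904 0.0000; 0.0000 0.9982]  S=[0.2748 -0.0287; -0.0287 0.6987]  K=[-0.1722 0.1934; 0.0105 0.5434]  nu=[0.9241, -1.7908]  x^+=[1.1558, -2.5934]  P^+=[0.5486 0.0648; 0.0648 0.1740]
step 2: x^-=[-0.1149, -2.5934]  P^-=[0.7139 0.1580; 0.1580 0.2840]  H_jac=[0.9934 0.0000; 0.0000 0.5212]  S=[0.9745 0.0658; 0.0658 0.3971]  K=[0.7218 0.0878; 0.1375 0.3499]  nu=[-2.1553, 2.2834]  x^+=[-1.4703, -2.0906]  P^+=[0.1948 0.0317; 0.0317 0.2106]
step 3: x^-=[-2.4946, -2.0906]  P^-=[0.3364 0.1429; 0.1429 0.3206]  H_jac=[-0.7979 0.0000; 0.0000 0.8679]  S=[0.4842 -0.1150; -0.1150 0.5615]  K=[-0.5276 0.1129; -0.1239 0.4702]  nu=[2.7328, 1.2167]  x^+=[-3.7991, -1.8570]  P^+=[0.1808 0.0513; 0.0513 0.1756]

x_post = [-3.7991, -1.8570]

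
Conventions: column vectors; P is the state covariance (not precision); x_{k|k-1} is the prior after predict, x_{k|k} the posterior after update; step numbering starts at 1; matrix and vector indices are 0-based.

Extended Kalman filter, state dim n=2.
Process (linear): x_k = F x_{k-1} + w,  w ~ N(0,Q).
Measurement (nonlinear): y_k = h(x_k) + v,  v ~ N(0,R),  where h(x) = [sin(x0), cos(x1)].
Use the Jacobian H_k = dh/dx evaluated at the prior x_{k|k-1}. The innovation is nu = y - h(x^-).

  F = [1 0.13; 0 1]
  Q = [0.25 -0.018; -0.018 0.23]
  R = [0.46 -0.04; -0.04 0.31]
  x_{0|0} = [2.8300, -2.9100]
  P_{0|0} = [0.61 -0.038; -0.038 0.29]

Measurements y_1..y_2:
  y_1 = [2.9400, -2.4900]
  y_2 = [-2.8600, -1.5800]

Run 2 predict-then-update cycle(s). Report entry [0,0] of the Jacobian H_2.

step 1: x^-=[2.4517, -2.9100]  P^-=[0.8550 -0.0183; -0.0183 0.5200]  H_jac=[-0.7713 0.0000; 0.0000 0.2295]  S=[0.9687 -0.0368; -0.0368 0.3374]  K=[-0.6841 -0.0870; 0.0281 0.3568]  nu=[2.3035, -1.5167]  x^+=[1.0077, -3.3864]  P^+=[0.4035 0.0017; 0.0017 0.4770]
step 2: x^-=[0.5675, -3.3864]  P^-=[0.6620 0.0458; 0.0458 0.7070]  H_jac=[0.8432 0.0000; 0.0000 -0.2424]  S=[0.9307 -0.0494; -0.0494 0.3515]  K=[0.6026 0.0530; 0.0157 -0.4853]  nu=[-3.3975, -0.6098]  x^+=[-1.5122, -3.1439]  P^+=[0.3262 0.0316; 0.0316 0.6232]

H_jac[0,0] = 0.8432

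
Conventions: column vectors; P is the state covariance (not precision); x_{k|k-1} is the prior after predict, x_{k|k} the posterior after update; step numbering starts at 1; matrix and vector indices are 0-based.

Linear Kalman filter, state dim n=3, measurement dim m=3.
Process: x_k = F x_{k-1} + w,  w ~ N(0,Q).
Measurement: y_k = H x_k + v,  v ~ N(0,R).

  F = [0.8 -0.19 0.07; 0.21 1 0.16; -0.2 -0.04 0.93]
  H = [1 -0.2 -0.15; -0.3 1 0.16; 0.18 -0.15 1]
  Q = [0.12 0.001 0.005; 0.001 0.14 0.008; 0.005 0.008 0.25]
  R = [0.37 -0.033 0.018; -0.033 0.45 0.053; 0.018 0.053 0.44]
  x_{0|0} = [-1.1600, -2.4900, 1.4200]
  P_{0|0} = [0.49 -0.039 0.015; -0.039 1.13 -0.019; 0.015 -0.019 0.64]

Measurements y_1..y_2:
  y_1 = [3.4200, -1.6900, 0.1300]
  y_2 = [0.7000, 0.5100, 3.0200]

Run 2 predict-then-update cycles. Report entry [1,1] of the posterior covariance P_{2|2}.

step 1: x^-=[-0.3555, -2.5064, 1.6522]  P^-=[0.4916 -0.1525 -0.0090; -0.1525 1.2865 0.0305; -0.0090 0.0305 0.8202]  S=[0.9970 -0.6265 0.0362; -0.6265 1.9039 -0.0374; 0.0362 -0.0374 1.3009]  K=[0.5345 0.0188 0.0643; 0.0363 0.7118 -0.1266; -0.1253 0.0575 0.6308]  nu=[3.5220, 0.4454, -1.8342]  x^+=[1.4174, -1.8296, 0.0793]  P^+=[0.2109 0.0560 0.0094; 0.0560 0.3258 0.0215; 0.0094 0.0215 0.2799]
step 2: x^-=[1.4871, -1.5192, -0.1366]  P^-=[0.2516 0.0224 -0.0047; 0.0224 0.5133 0.0374; -0.0047 0.0374 0.4969]  S=[0.6480 -0.2070 -0.0113; -0.2070 0.9976 0.0848; -0.0113 0.0848 0.9424]  K=[0.3907 0.0236 0.0420; 0.0348 0.5282 -0.0848; -0.1082 0.0525 0.5143]  nu=[-1.1114, 2.4972, 2.6610]  x^+=[1.2236, -0.4645, 1.4834]  P^+=[0.1545 0.0454 0.0058; 0.0454 0.2425 0.0195; 0.0058 0.0195 0.2290]

P_post[1,1] = 0.2425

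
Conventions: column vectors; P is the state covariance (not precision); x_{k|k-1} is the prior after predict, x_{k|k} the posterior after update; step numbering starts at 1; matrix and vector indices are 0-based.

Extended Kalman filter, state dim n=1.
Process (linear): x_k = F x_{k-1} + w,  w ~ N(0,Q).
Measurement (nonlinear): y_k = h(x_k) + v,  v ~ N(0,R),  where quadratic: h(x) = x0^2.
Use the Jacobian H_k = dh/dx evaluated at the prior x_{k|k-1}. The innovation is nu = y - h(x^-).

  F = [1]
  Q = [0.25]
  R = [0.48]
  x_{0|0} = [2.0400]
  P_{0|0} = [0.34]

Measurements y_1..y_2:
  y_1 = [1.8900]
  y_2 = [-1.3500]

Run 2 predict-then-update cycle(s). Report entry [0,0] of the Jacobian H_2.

H_jac[0,0] = 3.0184

step 1: x^-=[2.0400]  P^-=[0.5900]  H_jac=[4.0800]  S=[10.3014]  K=[0.2337]  nu=[-2.2716]  x^+=[1.5092]  P^+=[0.0275]
step 2: x^-=[1.5092]  P^-=[0.2775]  H_jac=[3.0184]  S=[3.0081]  K=[0.2784]  nu=[-3.6276]  x^+=[0.4991]  P^+=[0.0443]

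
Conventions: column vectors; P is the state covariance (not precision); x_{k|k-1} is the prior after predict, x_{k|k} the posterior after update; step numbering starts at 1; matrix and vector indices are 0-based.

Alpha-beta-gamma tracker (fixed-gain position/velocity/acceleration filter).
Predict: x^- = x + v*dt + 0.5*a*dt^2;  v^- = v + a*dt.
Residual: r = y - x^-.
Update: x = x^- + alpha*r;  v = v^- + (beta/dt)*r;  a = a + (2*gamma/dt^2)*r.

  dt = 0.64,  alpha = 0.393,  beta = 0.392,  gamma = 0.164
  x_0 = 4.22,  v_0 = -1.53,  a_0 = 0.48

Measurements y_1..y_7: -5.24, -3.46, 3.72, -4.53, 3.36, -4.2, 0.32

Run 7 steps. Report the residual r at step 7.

resid = -11.4692

step 1: x_pred=3.3391  r=-8.5791  x^+=-0.0325  v^+=-6.4775  a^+=-6.3900
step 2: x_pred=-5.4868  r=2.0268  x^+=-4.6902  v^+=-9.3257  a^+=-4.7670
step 3: x_pred=-11.6350  r=15.3550  x^+=-5.6005  v^+=-2.9717  a^+=7.5290
step 4: x_pred=-5.9604  r=1.4304  x^+=-5.3983  v^+=2.7230  a^+=8.6744
step 5: x_pred=-1.8790  r=5.2390  x^+=0.1799  v^+=11.4835  a^+=12.8697
step 6: x_pred=10.1651  r=-14.3651  x^+=4.5196  v^+=10.9215  a^+=1.3664
step 7: x_pred=11.7892  r=-11.4692  x^+=7.2818  v^+=4.7711  a^+=-7.8179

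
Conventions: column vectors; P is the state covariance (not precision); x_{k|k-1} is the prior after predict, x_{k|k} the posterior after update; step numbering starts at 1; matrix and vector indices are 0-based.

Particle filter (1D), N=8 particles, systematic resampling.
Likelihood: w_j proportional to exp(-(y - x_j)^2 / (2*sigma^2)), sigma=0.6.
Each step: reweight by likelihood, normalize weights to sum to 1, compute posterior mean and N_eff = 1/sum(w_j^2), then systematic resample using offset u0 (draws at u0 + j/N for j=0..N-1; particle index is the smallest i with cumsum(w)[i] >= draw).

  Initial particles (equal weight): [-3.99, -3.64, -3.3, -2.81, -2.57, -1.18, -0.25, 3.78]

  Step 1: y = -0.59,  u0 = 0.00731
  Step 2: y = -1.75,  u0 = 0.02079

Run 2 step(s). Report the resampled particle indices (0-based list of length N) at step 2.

step 1: w=[0.0000, 0.0000, 0.0000, 0.0007, 0.0029, 0.4184, 0.5779, 0.0000]  mean=-0.6479  Neff=1.9644  idx=[5, 5, 5, 5, 6, 6, 6, 6]
step 2: w=[0.2339, 0.2339, 0.2339, 0.2339, 0.0161, 0.0161, 0.0161, 0.0161]  mean=-1.1200  Neff=4.5493  idx=[0, 0, 1, 1, 2, 2, 3, 3]

resampled_idx = [0, 0, 1, 1, 2, 2, 3, 3]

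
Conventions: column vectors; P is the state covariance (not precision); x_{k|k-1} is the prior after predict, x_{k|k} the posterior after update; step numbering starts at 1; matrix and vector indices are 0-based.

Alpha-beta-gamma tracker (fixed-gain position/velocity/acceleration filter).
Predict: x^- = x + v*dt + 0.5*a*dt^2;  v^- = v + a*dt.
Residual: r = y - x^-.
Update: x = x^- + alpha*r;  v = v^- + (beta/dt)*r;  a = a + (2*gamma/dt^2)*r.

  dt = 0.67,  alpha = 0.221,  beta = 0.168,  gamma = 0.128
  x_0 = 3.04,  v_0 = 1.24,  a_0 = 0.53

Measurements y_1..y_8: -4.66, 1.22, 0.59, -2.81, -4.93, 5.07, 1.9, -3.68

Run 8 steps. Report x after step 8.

step 1: x_pred=3.9898  r=-8.6498  x^+=2.0782  v^+=-0.5738  a^+=-4.4028
step 2: x_pred=0.7055  r=0.5145  x^+=0.8192  v^+=-3.3947  a^+=-4.1094
step 3: x_pred=-2.3776  r=2.9676  x^+=-1.7217  v^+=-5.4039  a^+=-2.4170
step 4: x_pred=-5.8848  r=3.0748  x^+=-5.2053  v^+=-6.2523  a^+=-0.6635
step 5: x_pred=-9.5433  r=4.6133  x^+=-8.5237  v^+=-5.5401  a^+=1.9673
step 6: x_pred=-11.7940  r=16.8640  x^+=-8.0671  v^+=0.0066  a^+=11.5846
step 7: x_pred=-5.4625  r=7.3625  x^+=-3.8354  v^+=9.6144  a^+=15.7833
step 8: x_pred=6.1488  r=-9.8288  x^+=3.9767  v^+=17.7247  a^+=10.1781

x_post = 3.9767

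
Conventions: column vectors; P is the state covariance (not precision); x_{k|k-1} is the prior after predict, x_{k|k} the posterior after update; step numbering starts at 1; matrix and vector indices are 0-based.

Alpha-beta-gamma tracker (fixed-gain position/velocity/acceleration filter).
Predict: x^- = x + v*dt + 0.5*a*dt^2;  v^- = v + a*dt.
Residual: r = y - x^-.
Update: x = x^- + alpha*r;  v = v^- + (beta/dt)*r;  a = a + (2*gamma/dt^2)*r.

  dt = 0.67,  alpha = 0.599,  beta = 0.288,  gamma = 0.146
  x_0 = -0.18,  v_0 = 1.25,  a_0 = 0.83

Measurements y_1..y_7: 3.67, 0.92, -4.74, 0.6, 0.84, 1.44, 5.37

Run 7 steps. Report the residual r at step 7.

step 1: x_pred=0.8438  r=2.8262  x^+=2.5367  v^+=3.0209  a^+=2.6684
step 2: x_pred=5.1596  r=-4.2396  x^+=2.6201  v^+=2.9864  a^+=-0.0894
step 3: x_pred=4.6009  r=-9.3409  x^+=-0.9943  v^+=-1.0887  a^+=-6.1655
step 4: x_pred=-3.1076  r=3.7076  x^+=-0.8867  v^+=-3.6259  a^+=-3.7537
step 5: x_pred=-4.1586  r=4.9986  x^+=-1.1644  v^+=-3.9922  a^+=-0.5022
step 6: x_pred=-3.9520  r=5.3920  x^+=-0.7222  v^+=-2.0110  a^+=3.0051
step 7: x_pred=-1.3951  r=6.7651  x^+=2.6572  v^+=2.9104  a^+=7.4056

resid = 6.7651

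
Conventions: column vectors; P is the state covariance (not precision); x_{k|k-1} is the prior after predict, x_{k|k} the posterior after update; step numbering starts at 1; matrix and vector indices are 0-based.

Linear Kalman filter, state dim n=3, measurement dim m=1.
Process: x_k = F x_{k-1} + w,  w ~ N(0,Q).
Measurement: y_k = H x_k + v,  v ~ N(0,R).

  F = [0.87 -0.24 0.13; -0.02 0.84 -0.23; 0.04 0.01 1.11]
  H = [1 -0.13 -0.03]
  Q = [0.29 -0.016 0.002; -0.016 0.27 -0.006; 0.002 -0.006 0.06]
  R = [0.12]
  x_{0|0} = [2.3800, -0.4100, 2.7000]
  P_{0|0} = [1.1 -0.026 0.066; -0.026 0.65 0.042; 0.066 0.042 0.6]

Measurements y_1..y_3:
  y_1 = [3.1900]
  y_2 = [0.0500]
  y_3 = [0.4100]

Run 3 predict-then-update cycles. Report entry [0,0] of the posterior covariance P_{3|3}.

step 1: x^-=[2.5200, -1.0130, 3.0881]  P^-=[1.1933 -0.2097 0.1783; -0.2097 0.7461 -0.1185; 0.1783 -0.1185 0.8079]  S=[1.3696]  K=[0.8873; -0.2213; 0.1237]  nu=[0.6310]  x^+=[3.0799, -1.1527, 3.1662]  P^+=[0.1150 0.0593 0.0279; 0.0593 0.6790 -0.0810; 0.0279 -0.0810 0.7869]
step 2: x^-=[3.3677, -1.7580, 3.6261]  P^-=[0.4161 -0.1538 0.1664; -0.1538 0.8203 -0.2755; 0.1664 -0.2755 1.0305]  S=[0.5787]  K=[0.7449; -0.4357; 0.2961]  nu=[-3.4375]  x^+=[0.8072, -0.2603, 2.6083]  P^+=[0.0950 0.0340 0.0388; 0.0340 0.7104 -0.2008; 0.0388 -0.2008 0.9798]
step 3: x^-=[1.1038, -0.8347, 2.9249]  P^-=[0.4265 -0.2060 0.2359; -0.2060 0.9000 -0.4371; 0.2359 -0.4371 1.2664]  S=[0.5988]  K=[0.7451; -0.5175; 0.4254]  nu=[-0.7146]  x^+=[0.5714, -0.4649, 2.6210]  P^+=[0.0940 0.0249 0.0461; 0.0249 0.7396 -0.3053; 0.0461 -0.3053 1.1581]

P_post[0,0] = 0.0940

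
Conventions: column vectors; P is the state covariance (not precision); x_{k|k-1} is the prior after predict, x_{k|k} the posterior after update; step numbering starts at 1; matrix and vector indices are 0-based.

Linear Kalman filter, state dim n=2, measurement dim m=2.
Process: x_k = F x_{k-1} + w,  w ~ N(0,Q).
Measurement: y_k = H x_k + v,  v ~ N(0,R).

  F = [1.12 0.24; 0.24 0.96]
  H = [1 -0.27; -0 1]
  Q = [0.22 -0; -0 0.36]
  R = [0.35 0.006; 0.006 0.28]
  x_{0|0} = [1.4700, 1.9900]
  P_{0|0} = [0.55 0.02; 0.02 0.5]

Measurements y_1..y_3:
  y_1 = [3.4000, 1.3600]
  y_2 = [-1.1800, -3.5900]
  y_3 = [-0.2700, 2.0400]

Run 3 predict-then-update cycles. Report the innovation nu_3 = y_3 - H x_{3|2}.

step 1: x^-=[2.1240, 2.2632]  P^-=[0.9495 0.2857; 0.2857 0.8617]  S=[1.2080 0.0590; 0.0590 1.1417]  K=[0.7117 0.2134; 0.0070 0.7544]  nu=[1.8871, -0.9032]  x^+=[3.2742, 1.5951]  P^+=[0.2677 0.0640; 0.0640 0.2113]
step 2: x^-=[4.0500, 2.3171]  P^-=[0.6023 0.1932; 0.1932 0.5996]  S=[0.8918 0.0373; 0.0373 0.8796]  K=[0.6089 0.1938; 0.0066 0.6814]  nu=[-4.6043, -5.9071]  x^+=[0.1017, -1.7383]  P^+=[0.2299 0.0579; 0.0579 0.1908]
step 3: x^-=[-0.3033, -1.6444]  P^-=[0.5505 0.1714; 0.1714 0.5758]  S=[0.8500 0.0219; 0.0219 0.8558]  K=[0.5885 0.1852; 0.0014 0.6728]  nu=[-0.4106, 3.6844]  x^+=[0.1373, 0.8338]  P^+=[0.2220 0.0554; 0.0554 0.1884]

innov = [-0.4106, 3.6844]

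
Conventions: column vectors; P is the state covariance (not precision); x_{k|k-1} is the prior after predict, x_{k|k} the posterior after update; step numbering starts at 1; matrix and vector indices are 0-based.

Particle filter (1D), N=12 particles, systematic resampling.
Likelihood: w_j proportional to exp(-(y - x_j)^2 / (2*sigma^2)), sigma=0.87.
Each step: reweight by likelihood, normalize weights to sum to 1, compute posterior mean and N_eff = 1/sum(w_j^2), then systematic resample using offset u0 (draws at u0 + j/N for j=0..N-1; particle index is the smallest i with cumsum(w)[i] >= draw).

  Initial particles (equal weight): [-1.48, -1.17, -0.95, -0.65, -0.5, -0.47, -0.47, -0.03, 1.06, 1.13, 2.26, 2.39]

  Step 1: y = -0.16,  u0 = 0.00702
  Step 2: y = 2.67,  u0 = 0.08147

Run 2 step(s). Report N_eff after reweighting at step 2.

step 1: w=[0.0460, 0.0741, 0.0963, 0.1241, 0.1347, 0.1365, 0.1365, 0.1438, 0.0544, 0.0484, 0.0030, 0.0020]  mean=-0.4030  Neff=8.7938  idx=[0, 1, 2, 3, 3, 4, 5, 5, 6, 7, 7, 8]
step 2: w=[0.0001, 0.0003, 0.0009, 0.0034, 0.0034, 0.0064, 0.0073, 0.0073, 0.0073, 0.0397, 0.0397, 0.8844]  mean=0.9160  Neff=1.2730  idx=[10, 11, 11, 11, 11, 11, 11, 11, 11, 11, 11, 11]

N_eff = 1.2730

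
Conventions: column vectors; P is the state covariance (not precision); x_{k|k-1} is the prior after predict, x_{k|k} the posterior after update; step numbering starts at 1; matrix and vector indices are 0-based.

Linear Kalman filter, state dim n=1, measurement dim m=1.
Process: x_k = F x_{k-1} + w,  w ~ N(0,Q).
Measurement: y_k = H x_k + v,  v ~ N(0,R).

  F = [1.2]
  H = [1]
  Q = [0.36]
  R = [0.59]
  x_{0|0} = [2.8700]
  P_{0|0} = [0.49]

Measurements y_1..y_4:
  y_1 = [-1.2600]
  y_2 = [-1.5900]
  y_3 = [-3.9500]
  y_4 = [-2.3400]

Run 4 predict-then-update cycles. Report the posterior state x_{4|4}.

step 1: x^-=[3.4440]  P^-=[1.0656]  S=[1.6556]  K=[0.6436]  nu=[-4.7040]  x^+=[0.4163]  P^+=[0.3797]
step 2: x^-=[0.4996]  P^-=[0.9068]  S=[1.4968]  K=[0.6058]  nu=[-2.0896]  x^+=[-0.7663]  P^+=[0.3574]
step 3: x^-=[-0.9196]  P^-=[0.8747]  S=[1.4647]  K=[0.5972]  nu=[-3.0304]  x^+=[-2.7293]  P^+=[0.3523]
step 4: x^-=[-3.2752]  P^-=[0.8674]  S=[1.4574]  K=[0.5952]  nu=[0.9352]  x^+=[-2.7186]  P^+=[0.3511]

x_post = [-2.7186]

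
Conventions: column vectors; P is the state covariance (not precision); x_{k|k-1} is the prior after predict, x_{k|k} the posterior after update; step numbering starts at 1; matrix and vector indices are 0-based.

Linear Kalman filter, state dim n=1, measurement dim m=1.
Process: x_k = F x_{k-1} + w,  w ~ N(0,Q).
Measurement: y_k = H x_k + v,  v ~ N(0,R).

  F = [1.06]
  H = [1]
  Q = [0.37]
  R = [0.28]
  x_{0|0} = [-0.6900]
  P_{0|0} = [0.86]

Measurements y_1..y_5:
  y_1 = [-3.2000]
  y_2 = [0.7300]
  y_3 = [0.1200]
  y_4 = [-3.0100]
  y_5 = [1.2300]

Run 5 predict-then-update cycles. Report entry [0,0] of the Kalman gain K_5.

step 1: x^-=[-0.7314]  P^-=[1.3363]  S=[1.6163]  K=[0.8268]  nu=[-2.4686]  x^+=[-2.7724]  P^+=[0.2315]
step 2: x^-=[-2.9387]  P^-=[0.6301]  S=[0.9101]  K=[0.6923]  nu=[3.6687]  x^+=[-0.3987]  P^+=[0.1939]
step 3: x^-=[-0.4226]  P^-=[0.5878]  S=[0.8678]  K=[0.6774]  nu=[0.5426]  x^+=[-0.0551]  P^+=[0.1897]
step 4: x^-=[-0.0584]  P^-=[0.5831]  S=[0.8631]  K=[0.6756]  nu=[-2.9516]  x^+=[-2.0525]  P^+=[0.1892]
step 5: x^-=[-2.1756]  P^-=[0.5825]  S=[0.8625]  K=[0.6754]  nu=[3.4056]  x^+=[0.1245]  P^+=[0.1891]

K[0,0] = 0.6754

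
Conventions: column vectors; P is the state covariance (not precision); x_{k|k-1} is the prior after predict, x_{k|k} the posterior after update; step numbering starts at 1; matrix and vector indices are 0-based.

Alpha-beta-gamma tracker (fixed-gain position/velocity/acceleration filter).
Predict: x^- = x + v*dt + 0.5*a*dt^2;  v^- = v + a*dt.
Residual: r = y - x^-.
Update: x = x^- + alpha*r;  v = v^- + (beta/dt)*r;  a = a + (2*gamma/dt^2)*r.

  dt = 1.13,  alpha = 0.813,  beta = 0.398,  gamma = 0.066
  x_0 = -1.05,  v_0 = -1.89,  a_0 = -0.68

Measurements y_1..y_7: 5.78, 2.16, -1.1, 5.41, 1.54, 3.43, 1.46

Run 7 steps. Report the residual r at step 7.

resid = -2.3387

step 1: x_pred=-3.6198  r=9.3998  x^+=4.0222  v^+=0.6523  a^+=0.2917
step 2: x_pred=4.9456  r=-2.7856  x^+=2.6809  v^+=0.0008  a^+=0.0037
step 3: x_pred=2.6843  r=-3.7843  x^+=-0.3923  v^+=-1.3278  a^+=-0.3875
step 4: x_pred=-2.1401  r=7.5501  x^+=3.9981  v^+=0.8936  a^+=0.3930
step 5: x_pred=5.2589  r=-3.7189  x^+=2.2354  v^+=0.0279  a^+=0.0086
step 6: x_pred=2.2725  r=1.1575  x^+=3.2135  v^+=0.4453  a^+=0.1283
step 7: x_pred=3.7987  r=-2.3387  x^+=1.8973  v^+=-0.2334  a^+=-0.1135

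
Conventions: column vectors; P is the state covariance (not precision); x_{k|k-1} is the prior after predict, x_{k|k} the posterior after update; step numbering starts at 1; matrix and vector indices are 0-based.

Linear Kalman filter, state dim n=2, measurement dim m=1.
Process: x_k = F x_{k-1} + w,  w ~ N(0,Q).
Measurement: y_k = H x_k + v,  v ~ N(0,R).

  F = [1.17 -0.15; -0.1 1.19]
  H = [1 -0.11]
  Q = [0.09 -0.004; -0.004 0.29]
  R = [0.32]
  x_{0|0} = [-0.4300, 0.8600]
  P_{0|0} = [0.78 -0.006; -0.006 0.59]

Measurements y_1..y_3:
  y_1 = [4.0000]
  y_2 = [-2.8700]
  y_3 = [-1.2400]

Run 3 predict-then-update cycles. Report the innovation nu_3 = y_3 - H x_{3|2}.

step 1: x^-=[-0.6321, 1.0664]  P^-=[1.1731 -0.2090; -0.2090 1.1347]  S=[1.5528]  K=[0.7703; -0.2150]  nu=[4.7494]  x^+=[3.0263, 0.0453]  P^+=[0.2518 0.0481; 0.0481 1.0630]
step 2: x^-=[3.5339, -0.2487]  P^-=[0.4417 -0.1555; -0.1555 1.7863]  S=[0.8175]  K=[0.5612; -0.4305]  nu=[-6.4313]  x^+=[-0.0754, 2.5202]  P^+=[0.1842 0.0421; 0.0421 1.6348]
step 3: x^-=[-0.4662, 3.0065]  P^-=[0.3642 -0.2582; -0.2582 2.5969]  S=[0.7724]  K=[0.5083; -0.7041]  nu=[-0.4431]  x^+=[-0.6914, 3.3185]  P^+=[0.1647 0.0182; 0.0182 2.2140]

innov = [-0.4431]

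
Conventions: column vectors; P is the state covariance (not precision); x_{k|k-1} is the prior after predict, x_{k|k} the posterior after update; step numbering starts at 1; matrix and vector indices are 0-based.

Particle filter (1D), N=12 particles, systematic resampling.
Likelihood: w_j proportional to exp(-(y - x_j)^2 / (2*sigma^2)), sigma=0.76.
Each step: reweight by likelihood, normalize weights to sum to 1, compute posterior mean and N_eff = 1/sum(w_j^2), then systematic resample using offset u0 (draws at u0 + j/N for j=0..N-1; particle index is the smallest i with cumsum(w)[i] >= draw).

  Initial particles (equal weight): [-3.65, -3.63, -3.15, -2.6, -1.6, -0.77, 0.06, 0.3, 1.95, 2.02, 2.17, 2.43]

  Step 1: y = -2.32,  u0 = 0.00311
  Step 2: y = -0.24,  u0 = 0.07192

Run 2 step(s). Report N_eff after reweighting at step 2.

step 1: w=[0.0801, 0.0838, 0.2039, 0.3459, 0.2363, 0.0463, 0.0027, 0.0010, 0.0000, 0.0000, 0.0000, 0.0000]  mean=-2.5514  Neff=4.2980  idx=[0, 1, 2, 2, 2, 3, 3, 3, 3, 4, 4, 4]
step 2: w=[0.0001, 0.0001, 0.0010, 0.0010, 0.0010, 0.0126, 0.0126, 0.0126, 0.0126, 0.3155, 0.3155, 0.3155]  mean=-1.6555  Neff=3.3424  idx=[9, 9, 9, 9, 10, 10, 10, 10, 11, 11, 11, 11]

N_eff = 3.3424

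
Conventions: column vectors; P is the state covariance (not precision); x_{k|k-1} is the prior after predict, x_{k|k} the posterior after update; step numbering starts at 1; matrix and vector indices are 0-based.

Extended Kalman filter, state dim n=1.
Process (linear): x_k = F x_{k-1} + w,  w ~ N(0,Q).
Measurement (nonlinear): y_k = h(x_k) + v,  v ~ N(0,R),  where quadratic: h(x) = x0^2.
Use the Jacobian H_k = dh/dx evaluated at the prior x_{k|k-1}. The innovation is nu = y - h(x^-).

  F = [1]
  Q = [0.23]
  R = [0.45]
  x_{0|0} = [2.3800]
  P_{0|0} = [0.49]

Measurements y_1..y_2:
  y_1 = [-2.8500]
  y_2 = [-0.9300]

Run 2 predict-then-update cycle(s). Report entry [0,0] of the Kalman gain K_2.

step 1: x^-=[2.3800]  P^-=[0.7200]  H_jac=[4.7600]  S=[16.7635]  K=[0.2044]  nu=[-8.5144]  x^+=[0.6393]  P^+=[0.0193]
step 2: x^-=[0.6393]  P^-=[0.2493]  H_jac=[1.2786]  S=[0.8576]  K=[0.3717]  nu=[-1.3387]  x^+=[0.1417]  P^+=[0.1308]

K[0,0] = 0.3717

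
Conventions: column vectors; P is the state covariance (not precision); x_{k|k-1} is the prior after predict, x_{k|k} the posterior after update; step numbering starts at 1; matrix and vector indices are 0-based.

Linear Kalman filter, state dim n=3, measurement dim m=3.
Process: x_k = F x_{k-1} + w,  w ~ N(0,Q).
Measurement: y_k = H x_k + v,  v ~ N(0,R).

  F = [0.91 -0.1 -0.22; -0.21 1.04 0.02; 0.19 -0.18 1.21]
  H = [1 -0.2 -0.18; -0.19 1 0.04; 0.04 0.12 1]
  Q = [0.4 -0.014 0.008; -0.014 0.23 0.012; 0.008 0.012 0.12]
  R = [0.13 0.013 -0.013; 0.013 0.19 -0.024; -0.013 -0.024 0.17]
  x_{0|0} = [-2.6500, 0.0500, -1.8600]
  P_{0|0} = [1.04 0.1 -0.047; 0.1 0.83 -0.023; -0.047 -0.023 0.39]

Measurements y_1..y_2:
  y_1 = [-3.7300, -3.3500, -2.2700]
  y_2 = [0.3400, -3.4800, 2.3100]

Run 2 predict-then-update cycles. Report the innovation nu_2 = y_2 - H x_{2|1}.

innov = [2.5210, -1.4850, 5.2261]

step 1: x^-=[-2.0073, 0.5713, -2.7631]  P^-=[1.2880 -0.2018 0.0327; -0.2018 1.1295 -0.1690; 0.0327 -0.1690 0.7370]  S=[1.5438 -0.6382 -0.0739; -0.6382 1.4298 -0.0482; -0.0739 -0.0482 0.8855]  K=[0.9039 0.0971 0.1485; 0.0967 0.8554 0.0078; -0.0434 -0.0942 0.8022]  nu=[-2.1058, -4.1922, 0.5048]  x^+=[-4.2426, -3.2145, -1.8717]  P^+=[0.1270 0.0508 0.0000; 0.0508 0.1750 -0.0435; 0.0000 -0.0435 0.1444]
step 2: x^-=[-3.1275, -2.4896, -2.4922]  P^-=[0.5027 0.0020 -0.0111; 0.0020 0.4009 -0.0650; -0.0111 -0.0650 0.3572]  S=[0.6588 -0.1518 -0.0632; -0.1518 0.6039 -0.0286; -0.0632 -0.0286 0.5173]  K=[0.7877 0.0480 0.1168; 0.0554 0.6735 0.0116; -0.0447 -0.0602 0.6658]  nu=[2.5210, -1.4850, 5.2261]  x^+=[-0.6026, -3.2897, 0.9637]  P^+=[0.1089 0.0373 -0.0004; 0.0373 0.1368 -0.0328; -0.0004 -0.0328 0.1192]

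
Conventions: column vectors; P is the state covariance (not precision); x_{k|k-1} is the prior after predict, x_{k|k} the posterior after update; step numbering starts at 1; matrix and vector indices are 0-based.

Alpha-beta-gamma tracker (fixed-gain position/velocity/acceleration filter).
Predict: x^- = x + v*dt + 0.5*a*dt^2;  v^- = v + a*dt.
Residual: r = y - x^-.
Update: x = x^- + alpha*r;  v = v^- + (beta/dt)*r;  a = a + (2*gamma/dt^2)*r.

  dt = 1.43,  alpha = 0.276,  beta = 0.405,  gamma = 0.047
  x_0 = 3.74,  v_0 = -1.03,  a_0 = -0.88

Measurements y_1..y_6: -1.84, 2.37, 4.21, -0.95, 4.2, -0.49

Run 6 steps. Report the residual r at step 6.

step 1: x_pred=1.3673  r=-3.2073  x^+=0.4821  v^+=-3.1968  a^+=-1.0274
step 2: x_pred=-5.1398  r=7.5098  x^+=-3.0671  v^+=-2.5391  a^+=-0.6822
step 3: x_pred=-7.3955  r=11.6055  x^+=-4.1924  v^+=-0.2278  a^+=-0.1487
step 4: x_pred=-4.6703  r=3.7203  x^+=-3.6435  v^+=0.6131  a^+=0.0223
step 5: x_pred=-2.7439  r=6.9439  x^+=-0.8274  v^+=2.6116  a^+=0.3415
step 6: x_pred=3.2563  r=-3.7463  x^+=2.2224  v^+=2.0389  a^+=0.1693

resid = -3.7463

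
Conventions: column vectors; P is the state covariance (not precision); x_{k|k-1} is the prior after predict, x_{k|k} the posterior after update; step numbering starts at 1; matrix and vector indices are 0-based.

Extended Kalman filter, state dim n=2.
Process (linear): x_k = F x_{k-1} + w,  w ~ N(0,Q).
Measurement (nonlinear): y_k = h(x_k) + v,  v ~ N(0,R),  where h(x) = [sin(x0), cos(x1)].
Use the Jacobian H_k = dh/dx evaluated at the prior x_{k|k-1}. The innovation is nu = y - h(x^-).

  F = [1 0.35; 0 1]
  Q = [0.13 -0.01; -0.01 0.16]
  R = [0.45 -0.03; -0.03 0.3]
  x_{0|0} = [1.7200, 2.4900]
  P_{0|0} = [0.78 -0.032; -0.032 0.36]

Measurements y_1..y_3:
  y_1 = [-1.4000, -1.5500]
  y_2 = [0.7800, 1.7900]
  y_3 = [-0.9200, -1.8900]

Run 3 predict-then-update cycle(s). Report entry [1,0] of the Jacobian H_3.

step 1: x^-=[2.5915, 2.4900]  P^-=[0.9317 0.0840; 0.0840 0.5200]  H_jac=[-0.8525 0.0000; 0.0000 -0.6065]  S=[1.1271 0.0134; 0.0134 0.4912]  K=[-0.7037 -0.0845; -0.0559 -0.6404]  nu=[-1.9228, -0.7549]  x^+=[4.0083, 3.0809]  P^+=[0.3685 0.0070; 0.0070 0.3140]
step 2: x^-=[5.0866, 3.0809]  P^-=[0.5418 0.1069; 0.1069 0.4740]  H_jac=[0.3656 0.0000; 0.0000 -0.0606]  S=[0.5224 -0.0324; -0.0324 0.3017]  K=[0.3804 0.0193; 0.0694 -0.0878]  nu=[1.7108, 2.7882]  x^+=[5.7912, 2.9548]  P^+=[0.4666 0.0926; 0.0926 0.4688]
step 3: x^-=[6.8254, 2.9548]  P^-=[0.7189 0.2467; 0.2467 0.6288]  H_jac=[0.8566 0.0000; 0.0000 -0.1857]  S=[0.9774 -0.0692; -0.0692 0.3217]  K=[0.6295 -0.0069; 0.1934 -0.3214]  nu=[-1.4360, -0.9074]  x^+=[5.9277, 2.9687]  P^+=[0.3309 0.1129; 0.1129 0.5504]

H_jac[1,0] = 0.0000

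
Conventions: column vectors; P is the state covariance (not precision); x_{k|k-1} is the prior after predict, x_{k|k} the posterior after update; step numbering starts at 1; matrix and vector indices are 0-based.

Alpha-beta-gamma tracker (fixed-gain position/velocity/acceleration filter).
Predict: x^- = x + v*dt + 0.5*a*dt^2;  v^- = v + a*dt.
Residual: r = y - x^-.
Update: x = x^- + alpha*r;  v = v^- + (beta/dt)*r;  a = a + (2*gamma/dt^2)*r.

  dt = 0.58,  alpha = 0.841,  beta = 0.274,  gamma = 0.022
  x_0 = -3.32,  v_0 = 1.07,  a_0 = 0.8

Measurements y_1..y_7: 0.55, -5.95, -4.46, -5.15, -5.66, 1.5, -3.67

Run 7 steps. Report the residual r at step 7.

resid = -5.9851

step 1: x_pred=-2.5648  r=3.1148  x^+=0.0547  v^+=3.0055  a^+=1.2074
step 2: x_pred=2.0010  r=-7.9510  x^+=-4.6858  v^+=-0.0504  a^+=0.1674
step 3: x_pred=-4.6868  r=0.2268  x^+=-4.4961  v^+=0.1539  a^+=0.1971
step 4: x_pred=-4.3736  r=-0.7764  x^+=-5.0266  v^+=-0.0985  a^+=0.0956
step 5: x_pred=-5.0676  r=-0.5924  x^+=-5.5658  v^+=-0.3229  a^+=0.0181
step 6: x_pred=-5.7501  r=7.2501  x^+=0.3472  v^+=3.1126  a^+=0.9664
step 7: x_pred=2.3151  r=-5.9851  x^+=-2.7184  v^+=0.8457  a^+=0.1835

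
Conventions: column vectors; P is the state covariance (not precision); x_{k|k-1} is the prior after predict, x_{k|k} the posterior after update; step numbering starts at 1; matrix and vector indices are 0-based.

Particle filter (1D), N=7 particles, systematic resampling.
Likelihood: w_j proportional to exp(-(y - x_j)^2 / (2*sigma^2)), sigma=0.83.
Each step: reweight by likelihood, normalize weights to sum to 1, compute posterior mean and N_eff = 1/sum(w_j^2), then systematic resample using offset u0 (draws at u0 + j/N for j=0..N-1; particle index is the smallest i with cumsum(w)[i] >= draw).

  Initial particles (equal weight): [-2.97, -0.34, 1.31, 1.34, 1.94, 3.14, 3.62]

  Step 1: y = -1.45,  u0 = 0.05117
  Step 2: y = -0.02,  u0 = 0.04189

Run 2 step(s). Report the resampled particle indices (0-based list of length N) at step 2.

step 1: w=[0.3097, 0.6775, 0.0066, 0.0058, 0.0004, 0.0000, 0.0000]  mean=-1.1331  Neff=1.8019  idx=[0, 0, 1, 1, 1, 1, 1]
step 2: w=[0.0004, 0.0004, 0.1998, 0.1998, 0.1998, 0.1998, 0.1998]  mean=-0.3420  Neff=5.0078  idx=[2, 2, 3, 4, 5, 5, 6]

resampled_idx = [2, 2, 3, 4, 5, 5, 6]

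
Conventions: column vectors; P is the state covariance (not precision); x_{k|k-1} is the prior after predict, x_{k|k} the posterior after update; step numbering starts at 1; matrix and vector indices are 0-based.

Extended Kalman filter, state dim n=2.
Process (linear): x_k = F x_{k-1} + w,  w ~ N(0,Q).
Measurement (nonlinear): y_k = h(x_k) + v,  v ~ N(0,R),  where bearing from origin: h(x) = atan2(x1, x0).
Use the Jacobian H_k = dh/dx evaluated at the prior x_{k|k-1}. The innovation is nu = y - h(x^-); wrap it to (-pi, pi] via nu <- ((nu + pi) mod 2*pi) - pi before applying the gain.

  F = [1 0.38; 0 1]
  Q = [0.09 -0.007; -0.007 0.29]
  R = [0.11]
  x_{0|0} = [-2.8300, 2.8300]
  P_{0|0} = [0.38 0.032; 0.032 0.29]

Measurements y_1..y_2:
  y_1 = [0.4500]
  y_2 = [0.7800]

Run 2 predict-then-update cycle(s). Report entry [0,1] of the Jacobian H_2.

step 1: x^-=[-1.7546, 2.8300]  P^-=[0.5362 0.1352; 0.1352 0.5800]  H_jac=[-0.2552 -0.1582]  S=[0.1704]  K=[-0.9288; -0.7413]  nu=[-1.6758]  x^+=[-0.1981, 4.0722]  P^+=[0.3892 0.0179; 0.0179 0.4864]
step 2: x^-=[1.3494, 4.0722]  P^-=[0.5630 0.1957; 0.1957 0.7764]  H_jac=[-0.2213 0.0733]  S=[0.1354]  K=[-0.8142; 0.1006]  nu=[-0.4708]  x^+=[1.7327, 4.0248]  P^+=[0.4733 0.2068; 0.2068 0.7750]

H_jac[0,1] = 0.0733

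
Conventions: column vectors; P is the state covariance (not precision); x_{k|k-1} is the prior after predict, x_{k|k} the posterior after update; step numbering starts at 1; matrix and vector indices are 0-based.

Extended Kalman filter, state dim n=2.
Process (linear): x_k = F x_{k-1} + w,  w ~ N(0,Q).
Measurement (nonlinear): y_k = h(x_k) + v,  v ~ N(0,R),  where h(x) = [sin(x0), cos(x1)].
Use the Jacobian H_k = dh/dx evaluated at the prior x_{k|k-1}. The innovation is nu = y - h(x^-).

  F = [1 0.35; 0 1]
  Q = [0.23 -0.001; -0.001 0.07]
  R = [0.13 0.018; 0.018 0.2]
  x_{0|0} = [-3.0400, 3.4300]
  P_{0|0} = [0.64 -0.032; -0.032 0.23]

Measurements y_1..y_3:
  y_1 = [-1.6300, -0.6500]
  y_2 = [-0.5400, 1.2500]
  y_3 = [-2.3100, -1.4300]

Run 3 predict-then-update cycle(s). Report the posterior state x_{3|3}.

step 1: x^-=[-1.8395, 3.4300]  P^-=[0.8758 0.0475; 0.0475 0.3000]  H_jac=[-0.2655 0.0000; 0.0000 0.2844]  S=[0.1917 0.0144; 0.0144 0.2243]  K=[-1.2231 0.1388; -0.0948 0.3866]  nu=[-0.6659, 0.3087]  x^+=[-0.9822, 3.6125]  P^+=[0.5895 0.0202; 0.0202 0.2658]
step 2: x^-=[0.2822, 3.6125]  P^-=[0.8662 0.1123; 0.1123 0.3358]  H_jac=[0.9604 0.0000; 0.0000 0.4537]  S=[0.9291 0.0669; 0.0669 0.2691]  K=[0.8979 -0.0340; 0.0767 0.5471]  nu=[-0.8185, 2.1412]  x^+=[-0.5256, 4.7211]  P^+=[0.1209 0.0206; 0.0206 0.2442]
step 3: x^-=[1.1268, 4.7211]  P^-=[0.3953 0.1051; 0.1051 0.3142]  H_jac=[0.4296 0.0000; 0.0000 1.0000]  S=[0.2029 0.0631; 0.0631 0.5142]  K=[0.8038 0.1057; 0.0336 0.6069]  nu=[-3.2130, -1.4387]  x^+=[-1.6078, 3.7399]  P^+=[0.2477 0.0356; 0.0356 0.1220]

x_post = [-1.6078, 3.7399]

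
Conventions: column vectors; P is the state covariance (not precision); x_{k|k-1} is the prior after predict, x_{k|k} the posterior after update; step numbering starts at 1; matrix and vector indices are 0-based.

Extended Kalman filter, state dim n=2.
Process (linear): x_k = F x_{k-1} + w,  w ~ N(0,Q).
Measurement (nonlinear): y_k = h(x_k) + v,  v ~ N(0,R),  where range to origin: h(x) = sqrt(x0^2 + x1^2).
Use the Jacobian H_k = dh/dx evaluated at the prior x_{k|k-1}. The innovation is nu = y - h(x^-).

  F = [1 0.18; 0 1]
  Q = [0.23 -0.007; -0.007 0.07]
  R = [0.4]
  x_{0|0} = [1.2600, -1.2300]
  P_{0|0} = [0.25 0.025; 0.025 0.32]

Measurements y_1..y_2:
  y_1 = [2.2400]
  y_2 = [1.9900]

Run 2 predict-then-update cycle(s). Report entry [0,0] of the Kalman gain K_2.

K[0,0] = 0.3346

step 1: x^-=[1.0386, -1.2300]  P^-=[0.4994 0.0756; 0.0756 0.3900]  H_jac=[0.6452 -0.7641]  S=[0.7610]  K=[0.3475; -0.3275]  nu=[0.6302]  x^+=[1.2576, -1.4364]  P^+=[0.4075 0.1622; 0.1622 0.3084]
step 2: x^-=[0.9990, -1.4364]  P^-=[0.7059 0.2107; 0.2107 0.3784]  H_jac=[0.5710 -0.8210]  S=[0.6876]  K=[0.3346; -0.2768]  nu=[0.2404]  x^+=[1.0794, -1.5029]  P^+=[0.6289 0.2744; 0.2744 0.3257]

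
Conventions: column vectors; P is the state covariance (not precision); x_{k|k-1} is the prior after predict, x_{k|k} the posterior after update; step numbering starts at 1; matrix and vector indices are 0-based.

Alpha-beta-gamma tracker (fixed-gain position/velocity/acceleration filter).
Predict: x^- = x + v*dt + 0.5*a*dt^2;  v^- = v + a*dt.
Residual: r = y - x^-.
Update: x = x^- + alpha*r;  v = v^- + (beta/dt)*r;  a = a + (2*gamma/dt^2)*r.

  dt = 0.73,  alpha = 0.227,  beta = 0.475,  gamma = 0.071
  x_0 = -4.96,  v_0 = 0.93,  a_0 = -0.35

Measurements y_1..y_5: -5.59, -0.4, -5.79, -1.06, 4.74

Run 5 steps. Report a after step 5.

step 1: x_pred=-4.3744  r=-1.2156  x^+=-4.6503  v^+=-0.1165  a^+=-0.6739
step 2: x_pred=-4.9149  r=4.5149  x^+=-3.8900  v^+=2.3293  a^+=0.5291
step 3: x_pred=-2.0486  r=-3.7414  x^+=-2.8979  v^+=0.2812  a^+=-0.4678
step 4: x_pred=-2.8173  r=1.7573  x^+=-2.4184  v^+=1.0831  a^+=0.0005
step 5: x_pred=-1.6276  r=6.3676  x^+=-0.1822  v^+=5.2268  a^+=1.6972

a_post = 1.6972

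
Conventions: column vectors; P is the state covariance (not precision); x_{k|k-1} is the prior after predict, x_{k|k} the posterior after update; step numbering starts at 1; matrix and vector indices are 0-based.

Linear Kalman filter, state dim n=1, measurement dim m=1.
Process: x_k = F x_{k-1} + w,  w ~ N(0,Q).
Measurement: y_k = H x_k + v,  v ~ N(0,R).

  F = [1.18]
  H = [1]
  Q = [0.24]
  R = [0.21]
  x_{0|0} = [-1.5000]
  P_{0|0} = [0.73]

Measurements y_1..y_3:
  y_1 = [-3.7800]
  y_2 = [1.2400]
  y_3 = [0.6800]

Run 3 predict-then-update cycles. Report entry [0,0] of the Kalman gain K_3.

step 1: x^-=[-1.7700]  P^-=[1.2565]  S=[1.4665]  K=[0.8568]  nu=[-2.0100]  x^+=[-3.4922]  P^+=[0.1799]
step 2: x^-=[-4.1208]  P^-=[0.4905]  S=[0.7005]  K=[0.7002]  nu=[5.3608]  x^+=[-0.3670]  P^+=[0.1470]
step 3: x^-=[-0.4331]  P^-=[0.4447]  S=[0.6547]  K=[0.6793]  nu=[1.1131]  x^+=[0.3230]  P^+=[0.1426]

K[0,0] = 0.6793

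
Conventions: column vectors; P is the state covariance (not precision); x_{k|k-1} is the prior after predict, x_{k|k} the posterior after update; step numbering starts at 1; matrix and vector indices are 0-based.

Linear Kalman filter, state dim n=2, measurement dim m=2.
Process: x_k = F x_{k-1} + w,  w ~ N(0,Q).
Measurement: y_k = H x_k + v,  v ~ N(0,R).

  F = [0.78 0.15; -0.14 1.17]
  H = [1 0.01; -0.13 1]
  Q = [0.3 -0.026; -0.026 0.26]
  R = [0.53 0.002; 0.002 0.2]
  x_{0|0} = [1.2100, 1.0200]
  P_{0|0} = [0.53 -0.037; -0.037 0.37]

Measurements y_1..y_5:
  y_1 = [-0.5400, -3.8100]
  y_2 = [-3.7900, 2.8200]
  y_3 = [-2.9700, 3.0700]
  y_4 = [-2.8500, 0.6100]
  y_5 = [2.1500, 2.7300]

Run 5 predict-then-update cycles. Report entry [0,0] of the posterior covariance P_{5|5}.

step 1: x^-=[1.0968, 1.0240]  P^-=[0.6221 -0.0519; -0.0519 0.7890]  S=[1.1512 -0.1228; -0.1228 1.0130]  K=[0.5329 -0.0665; 0.0462 0.7911]  nu=[-1.6470, -4.6914]  x^+=[0.5310, -2.7635]  P^+=[0.2821 0.0244; 0.0244 0.1615]
step 2: x^-=[-0.0004, -3.3077]  P^-=[0.4810 -0.0067; -0.0067 0.4786]  S=[1.0109 -0.0624; -0.0624 0.6885]  K=[0.4722 -0.0577; 0.0414 0.7002]  nu=[-3.7566, 6.1276]  x^+=[-2.1277, 0.8274]  P^+=[0.2499 0.0219; 0.0219 0.1430]
step 3: x^-=[-1.5355, 1.2659]  P^-=[0.4604 -0.0087; -0.0087 0.4534]  S=[0.9903 -0.0620; -0.0620 0.6635]  K=[0.4611 -0.0602; 0.0389 0.6888]  nu=[-1.4472, 1.6045]  x^+=[-2.2993, 2.3147]  P^+=[0.2440 0.0206; 0.0206 0.1405]
step 4: x^-=[-1.4463, 3.0301]  P^-=[0.4565 -0.0096; -0.0096 0.4504]  S=[0.9863 -0.0624; -0.0624 0.6606]  K=[0.4588 -0.0610; 0.0383 0.6873]  nu=[-1.4340, -2.6081]  x^+=[-1.9451, 1.1826]  P^+=[0.2429 0.0203; 0.0203 0.1402]
step 5: x^-=[-1.3398, 1.6560]  P^-=[0.4557 -0.0098; -0.0098 0.4500]  S=[0.9855 -0.0626; -0.0626 0.6603]  K=[0.4584 -0.0612; 0.0382 0.6871]  nu=[3.4732, 0.8999]  x^+=[0.1972, 2.4069]  P^+=[0.2426 0.0202; 0.0202 0.1401]

P_post[0,0] = 0.2426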